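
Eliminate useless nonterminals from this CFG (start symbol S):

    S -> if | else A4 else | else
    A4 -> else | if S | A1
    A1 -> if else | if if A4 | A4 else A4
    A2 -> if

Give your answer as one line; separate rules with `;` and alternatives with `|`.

Generating nonterminals: {A1, A2, A4, S}.
Reachable from S after that: {A1, A4, S}.
Removed useless symbols: {A2} and every production mentioning them.

S -> if | else A4 else | else; A4 -> else | if S | A1; A1 -> if else | if if A4 | A4 else A4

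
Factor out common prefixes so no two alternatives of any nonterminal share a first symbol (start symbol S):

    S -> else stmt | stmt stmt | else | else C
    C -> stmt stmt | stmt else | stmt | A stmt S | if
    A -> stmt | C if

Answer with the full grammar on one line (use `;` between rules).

S -> stmt stmt | else S'; C -> A stmt S | if | stmt C'; A -> stmt | C if; S' -> stmt | epsilon | C; C' -> stmt | else | epsilon

S has alternatives sharing prefix 'else': factor to S → else S' with S' → stmt | ε | C.
C has alternatives sharing prefix 'stmt': factor to C → stmt C' with C' → stmt | else | ε.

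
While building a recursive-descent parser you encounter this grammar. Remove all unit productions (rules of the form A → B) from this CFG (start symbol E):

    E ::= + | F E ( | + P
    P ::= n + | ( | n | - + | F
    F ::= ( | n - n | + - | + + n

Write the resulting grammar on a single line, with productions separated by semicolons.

Unit pairs: P ⇒* {F}.
For each unit pair (A, B), copy every non-unit production of B to A, then drop all unit productions.

E ::= + | F E ( | + P; P ::= ( | n - n | + - | + + n | n + | n | - +; F ::= ( | n - n | + - | + + n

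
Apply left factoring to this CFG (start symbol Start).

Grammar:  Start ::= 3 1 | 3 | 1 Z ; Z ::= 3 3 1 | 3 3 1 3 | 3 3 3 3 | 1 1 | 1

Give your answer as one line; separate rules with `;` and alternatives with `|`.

Start has alternatives sharing prefix '3': factor to Start → 3 Start1 with Start1 → 1 | ε.
Z has alternatives sharing prefix '3 3': factor to Z → 3 3 Z1 with Z1 → 1 | 1 3 | 3 3.
Z has alternatives sharing prefix '1': factor to Z → 1 Z2 with Z2 → 1 | ε.
Z1 has alternatives sharing prefix '1': factor to Z1 → 1 Z11 with Z11 → ε | 3.

Start ::= 1 Z | 3 Start1; Z ::= 3 3 Z1 | 1 Z2; Start1 ::= 1 | ε; Z1 ::= 3 3 | 1 Z11; Z2 ::= 1 | ε; Z11 ::= ε | 3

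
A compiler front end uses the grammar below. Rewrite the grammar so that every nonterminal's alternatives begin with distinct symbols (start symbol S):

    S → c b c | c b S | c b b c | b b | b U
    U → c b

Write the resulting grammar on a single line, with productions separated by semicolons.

S → c b S' | b S''; U → c b; S' → c | S | b c; S'' → b | U

S has alternatives sharing prefix 'c b': factor to S → c b S' with S' → c | S | b c.
S has alternatives sharing prefix 'b': factor to S → b S'' with S'' → b | U.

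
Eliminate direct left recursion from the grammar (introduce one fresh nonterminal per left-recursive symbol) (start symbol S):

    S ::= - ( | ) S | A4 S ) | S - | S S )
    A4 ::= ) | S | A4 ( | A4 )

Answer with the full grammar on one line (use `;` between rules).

S ::= - ( S' | ) S S' | A4 S ) S'; A4 ::= ) A4' | S A4'; S' ::= - S' | S ) S' | ε; A4' ::= ( A4' | ) A4' | ε

Left recursion appears on S, A4.
For S: α = {-, S )}, β = {- (, ) S, A4 S )}. Rewrite as S → β S' and S' → α S' | ε.
For A4: α = {(, )}, β = {), S}. Rewrite as A4 → β A4' and A4' → α A4' | ε.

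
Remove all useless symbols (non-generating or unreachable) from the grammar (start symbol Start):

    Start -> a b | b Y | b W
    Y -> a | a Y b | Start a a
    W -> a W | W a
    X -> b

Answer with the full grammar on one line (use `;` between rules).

Start -> a b | b Y; Y -> a | a Y b | Start a a

Generating nonterminals: {Start, X, Y}.
Reachable from Start after that: {Start, Y}.
Removed useless symbols: {W, X} and every production mentioning them.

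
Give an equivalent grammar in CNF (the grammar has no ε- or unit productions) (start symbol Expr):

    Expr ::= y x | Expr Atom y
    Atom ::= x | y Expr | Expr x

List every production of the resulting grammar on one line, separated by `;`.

Introduce a nonterminal for each terminal appearing in a rule of length ≥ 2: X1 → y, X2 → x.
Binarize each right-hand side of length ≥ 3 by chaining fresh nonterminals (Y1, Y2, …): affected rules were Expr → Expr Atom X1.

Expr ::= X1 X2 | Expr Y1; Atom ::= x | X1 Expr | Expr X2; X1 ::= y; X2 ::= x; Y1 ::= Atom X1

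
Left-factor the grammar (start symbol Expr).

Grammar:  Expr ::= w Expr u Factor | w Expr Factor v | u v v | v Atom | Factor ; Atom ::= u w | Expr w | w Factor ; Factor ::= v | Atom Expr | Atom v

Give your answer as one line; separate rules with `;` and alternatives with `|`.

Expr ::= u v v | v Atom | Factor | w Expr Expr1; Atom ::= u w | Expr w | w Factor; Factor ::= v | Atom Factor1; Expr1 ::= u Factor | Factor v; Factor1 ::= Expr | v

Expr has alternatives sharing prefix 'w Expr': factor to Expr → w Expr Expr1 with Expr1 → u Factor | Factor v.
Factor has alternatives sharing prefix 'Atom': factor to Factor → Atom Factor1 with Factor1 → Expr | v.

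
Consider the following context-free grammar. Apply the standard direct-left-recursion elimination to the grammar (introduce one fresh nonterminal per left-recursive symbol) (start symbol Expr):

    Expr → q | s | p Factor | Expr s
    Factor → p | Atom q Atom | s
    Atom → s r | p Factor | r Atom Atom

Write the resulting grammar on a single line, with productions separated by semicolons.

Directly left-recursive nonterminal: Expr.
For Expr: α = {s}, β = {q, s, p Factor}. Rewrite as Expr → β Expr1 and Expr1 → α Expr1 | ε.

Expr → q Expr1 | s Expr1 | p Factor Expr1; Factor → p | Atom q Atom | s; Atom → s r | p Factor | r Atom Atom; Expr1 → s Expr1 | epsilon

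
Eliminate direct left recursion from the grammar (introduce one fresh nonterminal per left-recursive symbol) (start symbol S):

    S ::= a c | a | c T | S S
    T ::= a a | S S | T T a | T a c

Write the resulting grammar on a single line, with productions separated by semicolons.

S ::= a c S' | a S' | c T S'; T ::= a a T' | S S T'; S' ::= S S' | ε; T' ::= T a T' | a c T' | ε

Directly left-recursive nonterminals: S, T.
For S: α = {S}, β = {a c, a, c T}. Rewrite as S → β S' and S' → α S' | ε.
For T: α = {T a, a c}, β = {a a, S S}. Rewrite as T → β T' and T' → α T' | ε.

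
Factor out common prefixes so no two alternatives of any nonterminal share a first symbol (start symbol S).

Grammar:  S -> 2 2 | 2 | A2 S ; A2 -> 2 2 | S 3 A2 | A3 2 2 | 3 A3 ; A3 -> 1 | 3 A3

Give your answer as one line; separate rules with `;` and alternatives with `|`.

S has alternatives sharing prefix '2': factor to S → 2 S' with S' → 2 | ε.

S -> A2 S | 2 S'; A2 -> 2 2 | S 3 A2 | A3 2 2 | 3 A3; A3 -> 1 | 3 A3; S' -> 2 | ε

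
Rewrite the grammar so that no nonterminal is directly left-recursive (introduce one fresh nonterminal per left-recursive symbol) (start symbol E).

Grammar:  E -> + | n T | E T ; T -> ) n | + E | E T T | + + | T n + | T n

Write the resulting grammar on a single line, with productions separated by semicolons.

Left recursion appears on E, T.
For E: α = {T}, β = {+, n T}. Rewrite as E → β E' and E' → α E' | ε.
For T: α = {n +, n}, β = {) n, + E, E T T, + +}. Rewrite as T → β T' and T' → α T' | ε.

E -> + E' | n T E'; T -> ) n T' | + E T' | E T T T' | + + T'; E' -> T E' | ε; T' -> n + T' | n T' | ε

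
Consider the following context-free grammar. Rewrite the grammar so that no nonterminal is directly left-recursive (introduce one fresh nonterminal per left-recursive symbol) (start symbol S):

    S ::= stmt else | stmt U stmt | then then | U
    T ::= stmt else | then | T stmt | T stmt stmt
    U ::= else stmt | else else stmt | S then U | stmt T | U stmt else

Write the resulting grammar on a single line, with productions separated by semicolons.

S ::= stmt else | stmt U stmt | then then | U; T ::= stmt else T' | then T'; U ::= else stmt U' | else else stmt U' | S then U U' | stmt T U'; T' ::= stmt T' | stmt stmt T' | eps; U' ::= stmt else U' | eps

Directly left-recursive nonterminals: T, U.
For T: α = {stmt, stmt stmt}, β = {stmt else, then}. Rewrite as T → β T' and T' → α T' | ε.
For U: α = {stmt else}, β = {else stmt, else else stmt, S then U, stmt T}. Rewrite as U → β U' and U' → α U' | ε.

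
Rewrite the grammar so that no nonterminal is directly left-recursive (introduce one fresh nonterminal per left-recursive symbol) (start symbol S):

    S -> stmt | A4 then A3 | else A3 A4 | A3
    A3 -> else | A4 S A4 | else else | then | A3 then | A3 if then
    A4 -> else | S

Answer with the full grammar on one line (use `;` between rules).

S -> stmt | A4 then A3 | else A3 A4 | A3; A3 -> else A3' | A4 S A4 A3' | else else A3' | then A3'; A4 -> else | S; A3' -> then A3' | if then A3' | ε

Directly left-recursive nonterminal: A3.
For A3: α = {then, if then}, β = {else, A4 S A4, else else, then}. Rewrite as A3 → β A3' and A3' → α A3' | ε.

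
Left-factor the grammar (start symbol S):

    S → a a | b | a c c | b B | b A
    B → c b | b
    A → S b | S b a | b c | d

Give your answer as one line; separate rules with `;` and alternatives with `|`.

S has alternatives sharing prefix 'b': factor to S → b S' with S' → ε | B | A.
S has alternatives sharing prefix 'a': factor to S → a S'' with S'' → a | c c.
A has alternatives sharing prefix 'S b': factor to A → S b A' with A' → ε | a.

S → b S' | a S''; B → c b | b; A → b c | d | S b A'; S' → ε | B | A; S'' → a | c c; A' → ε | a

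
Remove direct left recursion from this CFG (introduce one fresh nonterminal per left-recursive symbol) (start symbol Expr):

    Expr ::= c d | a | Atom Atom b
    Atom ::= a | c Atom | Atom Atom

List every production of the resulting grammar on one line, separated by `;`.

Atom is directly left-recursive.
For Atom: α = {Atom}, β = {a, c Atom}. Rewrite as Atom → β Atom1 and Atom1 → α Atom1 | ε.

Expr ::= c d | a | Atom Atom b; Atom ::= a Atom1 | c Atom Atom1; Atom1 ::= Atom Atom1 | eps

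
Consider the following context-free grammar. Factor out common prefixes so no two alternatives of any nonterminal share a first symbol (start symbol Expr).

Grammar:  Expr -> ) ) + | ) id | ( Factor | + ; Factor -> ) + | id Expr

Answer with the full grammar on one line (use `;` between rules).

Expr -> ( Factor | + | ) Expr1; Factor -> ) + | id Expr; Expr1 -> ) + | id

Expr has alternatives sharing prefix ')': factor to Expr → ) Expr1 with Expr1 → ) + | id.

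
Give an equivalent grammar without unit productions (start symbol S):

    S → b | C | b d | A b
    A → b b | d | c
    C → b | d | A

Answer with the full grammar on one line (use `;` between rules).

S → b | d | b d | A b | b b | c; A → b b | d | c; C → b | d | b b | c

Unit pairs: C ⇒* {A}; S ⇒* {A, C}.
For every A with A ⇒* B via unit rules, add B's non-unit alternatives to A; then delete every rule of the form X → Y.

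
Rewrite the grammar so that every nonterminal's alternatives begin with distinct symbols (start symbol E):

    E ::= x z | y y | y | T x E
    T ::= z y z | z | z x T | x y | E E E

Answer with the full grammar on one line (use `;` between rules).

E ::= x z | T x E | y E'; T ::= x y | E E E | z T'; E' ::= y | ε; T' ::= y z | ε | x T

E has alternatives sharing prefix 'y': factor to E → y E' with E' → y | ε.
T has alternatives sharing prefix 'z': factor to T → z T' with T' → y z | ε | x T.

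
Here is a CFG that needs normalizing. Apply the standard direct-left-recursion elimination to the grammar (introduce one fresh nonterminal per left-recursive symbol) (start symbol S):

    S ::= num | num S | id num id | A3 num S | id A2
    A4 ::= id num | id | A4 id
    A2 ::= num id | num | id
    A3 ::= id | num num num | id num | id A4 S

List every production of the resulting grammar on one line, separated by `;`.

A4 is directly left-recursive.
For A4: α = {id}, β = {id num, id}. Rewrite as A4 → β A4' and A4' → α A4' | ε.

S ::= num | num S | id num id | A3 num S | id A2; A4 ::= id num A4' | id A4'; A2 ::= num id | num | id; A3 ::= id | num num num | id num | id A4 S; A4' ::= id A4' | ε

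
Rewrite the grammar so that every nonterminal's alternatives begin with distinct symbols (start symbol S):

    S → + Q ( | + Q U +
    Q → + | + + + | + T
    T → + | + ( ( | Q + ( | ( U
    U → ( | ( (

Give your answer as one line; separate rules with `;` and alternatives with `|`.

S → + Q S'; Q → + Q'; T → Q + ( | ( U | + T'; U → ( U'; S' → ( | U +; Q' → ε | + + | T; T' → ε | ( (; U' → ε | (

S has alternatives sharing prefix '+ Q': factor to S → + Q S' with S' → ( | U +.
Q has alternatives sharing prefix '+': factor to Q → + Q' with Q' → ε | + + | T.
T has alternatives sharing prefix '+': factor to T → + T' with T' → ε | ( (.
U has alternatives sharing prefix '(': factor to U → ( U' with U' → ε | (.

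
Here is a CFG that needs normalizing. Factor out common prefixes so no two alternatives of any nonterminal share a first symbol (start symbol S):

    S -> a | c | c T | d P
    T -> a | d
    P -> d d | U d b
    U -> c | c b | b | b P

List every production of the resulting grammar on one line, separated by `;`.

S has alternatives sharing prefix 'c': factor to S → c S' with S' → ε | T.
U has alternatives sharing prefix 'c': factor to U → c U' with U' → ε | b.
U has alternatives sharing prefix 'b': factor to U → b U'' with U'' → ε | P.

S -> a | d P | c S'; T -> a | d; P -> d d | U d b; U -> c U' | b U''; S' -> eps | T; U' -> eps | b; U'' -> eps | P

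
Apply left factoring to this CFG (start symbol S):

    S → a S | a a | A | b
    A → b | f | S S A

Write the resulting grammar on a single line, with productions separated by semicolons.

S has alternatives sharing prefix 'a': factor to S → a S' with S' → S | a.

S → A | b | a S'; A → b | f | S S A; S' → S | a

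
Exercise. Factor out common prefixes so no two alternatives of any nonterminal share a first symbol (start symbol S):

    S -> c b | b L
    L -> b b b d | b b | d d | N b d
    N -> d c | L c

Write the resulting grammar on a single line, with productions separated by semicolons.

L has alternatives sharing prefix 'b b': factor to L → b b L' with L' → b d | ε.

S -> c b | b L; L -> d d | N b d | b b L'; N -> d c | L c; L' -> b d | ε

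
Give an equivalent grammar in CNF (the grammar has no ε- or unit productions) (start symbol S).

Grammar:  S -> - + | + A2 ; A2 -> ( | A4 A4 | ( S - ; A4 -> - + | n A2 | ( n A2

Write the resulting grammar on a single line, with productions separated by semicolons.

Introduce a nonterminal for each terminal appearing in a rule of length ≥ 2: X1 → -, X2 → +, X3 → (, X4 → n.
Binarize each right-hand side of length ≥ 3 by chaining fresh nonterminals (Y1, Y2, …): affected rules were A2 → X3 S X1; A4 → X3 X4 A2.

S -> X1 X2 | X2 A2; A2 -> ( | A4 A4 | X3 Y1; A4 -> X1 X2 | X4 A2 | X3 Y2; X1 -> -; X2 -> +; X3 -> (; X4 -> n; Y1 -> S X1; Y2 -> X4 A2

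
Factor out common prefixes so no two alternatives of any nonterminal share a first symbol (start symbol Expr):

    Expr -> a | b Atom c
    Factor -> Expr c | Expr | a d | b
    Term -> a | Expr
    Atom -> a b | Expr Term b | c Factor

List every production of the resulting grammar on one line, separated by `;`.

Factor has alternatives sharing prefix 'Expr': factor to Factor → Expr Factor1 with Factor1 → c | ε.

Expr -> a | b Atom c; Factor -> a d | b | Expr Factor1; Term -> a | Expr; Atom -> a b | Expr Term b | c Factor; Factor1 -> c | epsilon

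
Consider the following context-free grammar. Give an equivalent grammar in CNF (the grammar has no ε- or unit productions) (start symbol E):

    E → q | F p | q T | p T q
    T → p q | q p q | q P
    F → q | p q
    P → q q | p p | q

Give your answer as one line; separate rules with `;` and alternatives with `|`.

Introduce a nonterminal for each terminal appearing in a rule of length ≥ 2: X1 → p, X2 → q.
Binarize each right-hand side of length ≥ 3 by chaining fresh nonterminals (Y1, Y2, …): affected rules were E → X1 T X2; T → X2 X1 X2.

E → q | F X1 | X2 T | X1 Y1; T → X1 X2 | X2 Y2 | X2 P; F → q | X1 X2; P → X2 X2 | X1 X1 | q; X1 → p; X2 → q; Y1 → T X2; Y2 → X1 X2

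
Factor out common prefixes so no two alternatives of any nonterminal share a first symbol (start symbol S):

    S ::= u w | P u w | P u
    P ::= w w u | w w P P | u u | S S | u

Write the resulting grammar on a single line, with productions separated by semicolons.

S ::= u w | P u S'; P ::= S S | w w P' | u P''; S' ::= w | eps; P' ::= u | P P; P'' ::= u | eps

S has alternatives sharing prefix 'P u': factor to S → P u S' with S' → w | ε.
P has alternatives sharing prefix 'w w': factor to P → w w P' with P' → u | P P.
P has alternatives sharing prefix 'u': factor to P → u P'' with P'' → u | ε.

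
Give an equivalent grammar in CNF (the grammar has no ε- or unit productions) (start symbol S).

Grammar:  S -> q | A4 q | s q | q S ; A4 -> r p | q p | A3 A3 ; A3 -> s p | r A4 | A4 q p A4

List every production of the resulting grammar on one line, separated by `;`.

S -> q | A4 X1 | X2 X1 | X1 S; A4 -> X3 X4 | X1 X4 | A3 A3; A3 -> X2 X4 | X3 A4 | A4 Y1; X1 -> q; X2 -> s; X3 -> r; X4 -> p; Y1 -> X1 Y2; Y2 -> X4 A4

Introduce a nonterminal for each terminal appearing in a rule of length ≥ 2: X1 → q, X2 → s, X3 → r, X4 → p.
Binarize each right-hand side of length ≥ 3 by chaining fresh nonterminals (Y1, Y2, …): affected rules were A3 → A4 X1 X4 A4.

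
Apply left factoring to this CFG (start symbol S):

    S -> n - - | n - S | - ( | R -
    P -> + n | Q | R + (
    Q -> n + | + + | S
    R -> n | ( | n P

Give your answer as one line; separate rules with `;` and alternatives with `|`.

S has alternatives sharing prefix 'n -': factor to S → n - S' with S' → - | S.
R has alternatives sharing prefix 'n': factor to R → n R' with R' → ε | P.

S -> - ( | R - | n - S'; P -> + n | Q | R + (; Q -> n + | + + | S; R -> ( | n R'; S' -> - | S; R' -> eps | P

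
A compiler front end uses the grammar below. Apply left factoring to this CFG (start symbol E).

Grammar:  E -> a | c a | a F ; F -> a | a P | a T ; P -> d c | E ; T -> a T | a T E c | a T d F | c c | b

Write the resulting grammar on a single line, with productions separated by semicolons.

E has alternatives sharing prefix 'a': factor to E → a E' with E' → ε | F.
F has alternatives sharing prefix 'a': factor to F → a F' with F' → ε | P | T.
T has alternatives sharing prefix 'a T': factor to T → a T T' with T' → ε | E c | d F.

E -> c a | a E'; F -> a F'; P -> d c | E; T -> c c | b | a T T'; E' -> eps | F; F' -> eps | P | T; T' -> eps | E c | d F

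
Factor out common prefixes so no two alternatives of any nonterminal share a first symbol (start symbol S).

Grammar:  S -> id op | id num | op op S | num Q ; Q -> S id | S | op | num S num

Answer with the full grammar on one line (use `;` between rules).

S has alternatives sharing prefix 'id': factor to S → id S' with S' → op | num.
Q has alternatives sharing prefix 'S': factor to Q → S Q' with Q' → id | ε.

S -> op op S | num Q | id S'; Q -> op | num S num | S Q'; S' -> op | num; Q' -> id | ε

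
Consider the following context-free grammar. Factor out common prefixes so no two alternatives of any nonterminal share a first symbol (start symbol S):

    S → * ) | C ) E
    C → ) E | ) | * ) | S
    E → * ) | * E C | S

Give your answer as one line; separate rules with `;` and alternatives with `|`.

S → * ) | C ) E; C → * ) | S | ) C'; E → S | * E'; C' → E | ε; E' → ) | E C

C has alternatives sharing prefix ')': factor to C → ) C' with C' → E | ε.
E has alternatives sharing prefix '*': factor to E → * E' with E' → ) | E C.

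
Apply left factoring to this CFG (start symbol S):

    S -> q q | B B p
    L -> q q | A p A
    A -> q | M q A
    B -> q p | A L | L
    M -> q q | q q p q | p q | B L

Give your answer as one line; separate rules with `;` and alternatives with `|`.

S -> q q | B B p; L -> q q | A p A; A -> q | M q A; B -> q p | A L | L; M -> p q | B L | q q M'; M' -> ε | p q

M has alternatives sharing prefix 'q q': factor to M → q q M' with M' → ε | p q.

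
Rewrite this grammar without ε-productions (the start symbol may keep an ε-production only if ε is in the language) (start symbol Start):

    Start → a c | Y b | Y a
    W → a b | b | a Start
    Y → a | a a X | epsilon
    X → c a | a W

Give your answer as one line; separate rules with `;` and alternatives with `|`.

Start → a c | Y b | b | Y a | a; W → a b | b | a Start; Y → a | a a X; X → c a | a W

Nullable nonterminals: {Y}.
ε ∉ L(G), so no ε-production is kept.
Expand every rule over subsets of its nullable positions: Start → Y b gives Y b | b. Start → Y a gives Y a | a.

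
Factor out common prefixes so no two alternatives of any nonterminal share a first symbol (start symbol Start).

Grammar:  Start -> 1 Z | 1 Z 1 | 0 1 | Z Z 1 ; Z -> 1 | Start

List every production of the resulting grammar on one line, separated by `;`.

Start -> 0 1 | Z Z 1 | 1 Z Start1; Z -> 1 | Start; Start1 -> ε | 1

Start has alternatives sharing prefix '1 Z': factor to Start → 1 Z Start1 with Start1 → ε | 1.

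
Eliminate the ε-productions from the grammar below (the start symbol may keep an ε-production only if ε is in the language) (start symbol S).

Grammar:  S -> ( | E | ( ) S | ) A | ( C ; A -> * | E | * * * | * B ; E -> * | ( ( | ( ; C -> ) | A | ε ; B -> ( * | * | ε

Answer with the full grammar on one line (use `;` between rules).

S -> ( | E | ( ) S | ) A | ( C; A -> * | E | * * * | * B; E -> * | ( ( | (; C -> ) | A; B -> ( * | *

Nullable nonterminals: {B, C}.
ε ∉ L(G), so no ε-production is kept.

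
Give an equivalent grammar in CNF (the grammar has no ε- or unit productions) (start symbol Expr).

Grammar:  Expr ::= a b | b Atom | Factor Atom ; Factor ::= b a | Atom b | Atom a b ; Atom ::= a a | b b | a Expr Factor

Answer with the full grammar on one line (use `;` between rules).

Expr ::= X1 X2 | X2 Atom | Factor Atom; Factor ::= X2 X1 | Atom X2 | Atom Y1; Atom ::= X1 X1 | X2 X2 | X1 Y2; X1 ::= a; X2 ::= b; Y1 ::= X1 X2; Y2 ::= Expr Factor

Introduce a nonterminal for each terminal appearing in a rule of length ≥ 2: X1 → a, X2 → b.
Binarize each right-hand side of length ≥ 3 by chaining fresh nonterminals (Y1, Y2, …): affected rules were Factor → Atom X1 X2; Atom → X1 Expr Factor.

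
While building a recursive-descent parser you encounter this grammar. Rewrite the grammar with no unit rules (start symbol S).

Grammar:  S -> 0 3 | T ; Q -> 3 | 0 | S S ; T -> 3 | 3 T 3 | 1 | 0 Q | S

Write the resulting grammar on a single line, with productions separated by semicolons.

S -> 0 3 | 3 | 3 T 3 | 1 | 0 Q; Q -> 3 | 0 | S S; T -> 0 3 | 3 | 3 T 3 | 1 | 0 Q

Unit pairs: S ⇒* {T}; T ⇒* {S}.
For each unit pair (A, B), copy every non-unit production of B to A, then drop all unit productions.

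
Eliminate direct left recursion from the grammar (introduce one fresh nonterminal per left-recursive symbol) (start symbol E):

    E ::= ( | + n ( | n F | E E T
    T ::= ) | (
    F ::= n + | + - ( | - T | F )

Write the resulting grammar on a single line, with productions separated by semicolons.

E ::= ( E' | + n ( E' | n F E'; T ::= ) | (; F ::= n + F' | + - ( F' | - T F'; E' ::= E T E' | ε; F' ::= ) F' | ε

E, F are directly left-recursive.
For E: α = {E T}, β = {(, + n (, n F}. Rewrite as E → β E' and E' → α E' | ε.
For F: α = {)}, β = {n +, + - (, - T}. Rewrite as F → β F' and F' → α F' | ε.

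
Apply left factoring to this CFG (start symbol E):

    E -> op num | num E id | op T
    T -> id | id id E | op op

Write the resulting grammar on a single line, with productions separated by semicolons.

E has alternatives sharing prefix 'op': factor to E → op E' with E' → num | T.
T has alternatives sharing prefix 'id': factor to T → id T' with T' → ε | id E.

E -> num E id | op E'; T -> op op | id T'; E' -> num | T; T' -> epsilon | id E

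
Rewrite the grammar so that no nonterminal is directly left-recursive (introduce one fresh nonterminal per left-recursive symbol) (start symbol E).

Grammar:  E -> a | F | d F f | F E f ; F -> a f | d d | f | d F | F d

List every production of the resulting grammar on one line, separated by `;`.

E -> a | F | d F f | F E f; F -> a f F' | d d F' | f F' | d F F'; F' -> d F' | ε

Directly left-recursive nonterminal: F.
For F: α = {d}, β = {a f, d d, f, d F}. Rewrite as F → β F' and F' → α F' | ε.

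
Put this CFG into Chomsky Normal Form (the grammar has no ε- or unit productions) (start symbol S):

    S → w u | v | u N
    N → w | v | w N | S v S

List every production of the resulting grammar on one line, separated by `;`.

Introduce a nonterminal for each terminal appearing in a rule of length ≥ 2: X1 → w, X2 → u, X3 → v.
Binarize each right-hand side of length ≥ 3 by chaining fresh nonterminals (Y1, Y2, …): affected rules were N → S X3 S.

S → X1 X2 | v | X2 N; N → w | v | X1 N | S Y1; X1 → w; X2 → u; X3 → v; Y1 → X3 S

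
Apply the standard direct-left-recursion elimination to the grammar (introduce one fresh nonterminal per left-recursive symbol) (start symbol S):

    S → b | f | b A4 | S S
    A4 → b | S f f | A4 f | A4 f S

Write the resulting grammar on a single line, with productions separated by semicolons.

Left recursion appears on S, A4.
For S: α = {S}, β = {b, f, b A4}. Rewrite as S → β S' and S' → α S' | ε.
For A4: α = {f, f S}, β = {b, S f f}. Rewrite as A4 → β A4' and A4' → α A4' | ε.

S → b S' | f S' | b A4 S'; A4 → b A4' | S f f A4'; S' → S S' | epsilon; A4' → f A4' | f S A4' | epsilon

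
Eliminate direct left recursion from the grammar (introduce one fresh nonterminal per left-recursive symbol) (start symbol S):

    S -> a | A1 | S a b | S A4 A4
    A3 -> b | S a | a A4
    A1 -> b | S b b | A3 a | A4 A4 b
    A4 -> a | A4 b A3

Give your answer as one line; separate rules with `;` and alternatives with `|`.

Left recursion appears on S, A4.
For S: α = {a b, A4 A4}, β = {a, A1}. Rewrite as S → β S' and S' → α S' | ε.
For A4: α = {b A3}, β = {a}. Rewrite as A4 → β A4' and A4' → α A4' | ε.

S -> a S' | A1 S'; A3 -> b | S a | a A4; A1 -> b | S b b | A3 a | A4 A4 b; A4 -> a A4'; S' -> a b S' | A4 A4 S' | ε; A4' -> b A3 A4' | ε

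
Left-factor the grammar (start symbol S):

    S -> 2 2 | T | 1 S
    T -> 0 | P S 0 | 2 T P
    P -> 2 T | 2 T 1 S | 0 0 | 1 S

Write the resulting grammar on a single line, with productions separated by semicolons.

P has alternatives sharing prefix '2 T': factor to P → 2 T P' with P' → ε | 1 S.

S -> 2 2 | T | 1 S; T -> 0 | P S 0 | 2 T P; P -> 0 0 | 1 S | 2 T P'; P' -> ε | 1 S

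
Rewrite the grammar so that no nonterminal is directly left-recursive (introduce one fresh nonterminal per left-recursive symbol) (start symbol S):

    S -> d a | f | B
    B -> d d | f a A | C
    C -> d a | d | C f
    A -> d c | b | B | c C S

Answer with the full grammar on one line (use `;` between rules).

S -> d a | f | B; B -> d d | f a A | C; C -> d a C' | d C'; A -> d c | b | B | c C S; C' -> f C' | ε

C is directly left-recursive.
For C: α = {f}, β = {d a, d}. Rewrite as C → β C' and C' → α C' | ε.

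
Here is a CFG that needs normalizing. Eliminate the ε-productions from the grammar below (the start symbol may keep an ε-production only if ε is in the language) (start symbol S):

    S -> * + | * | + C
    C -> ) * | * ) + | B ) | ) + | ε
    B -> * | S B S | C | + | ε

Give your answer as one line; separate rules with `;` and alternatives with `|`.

Nullable set = {B, C}.
ε ∉ L(G), so no ε-production is kept.
Expand every rule over subsets of its nullable positions: S → + C gives + C | +. C → B ) gives B ) | ). B → S B S gives S B S | S S.

S -> * + | * | + C | +; C -> ) * | * ) + | B ) | ) | ) +; B -> * | S B S | S S | C | +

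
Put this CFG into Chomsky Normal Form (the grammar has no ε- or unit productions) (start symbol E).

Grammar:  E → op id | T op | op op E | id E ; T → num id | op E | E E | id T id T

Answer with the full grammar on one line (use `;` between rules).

E → X1 X2 | T X1 | X1 Y1 | X2 E; T → X3 X2 | X1 E | E E | X2 Y2; X1 → op; X2 → id; X3 → num; Y1 → X1 E; Y2 → T Y3; Y3 → X2 T

Introduce a nonterminal for each terminal appearing in a rule of length ≥ 2: X1 → op, X2 → id, X3 → num.
Binarize each right-hand side of length ≥ 3 by chaining fresh nonterminals (Y1, Y2, …): affected rules were E → X1 X1 E; T → X2 T X2 T.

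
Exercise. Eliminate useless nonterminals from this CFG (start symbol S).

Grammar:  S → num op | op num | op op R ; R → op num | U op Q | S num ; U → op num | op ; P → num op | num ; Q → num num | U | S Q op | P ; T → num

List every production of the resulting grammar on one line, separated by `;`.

Generating nonterminals: {P, Q, R, S, T, U}.
Reachable from S after that: {P, Q, R, S, U}.
Removed useless symbols: {T} and every production mentioning them.

S → num op | op num | op op R; R → op num | U op Q | S num; U → op num | op; P → num op | num; Q → num num | U | S Q op | P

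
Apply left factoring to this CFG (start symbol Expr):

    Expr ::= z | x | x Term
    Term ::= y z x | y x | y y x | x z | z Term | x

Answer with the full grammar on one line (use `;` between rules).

Expr has alternatives sharing prefix 'x': factor to Expr → x Expr1 with Expr1 → ε | Term.
Term has alternatives sharing prefix 'y': factor to Term → y Term1 with Term1 → z x | x | y x.
Term has alternatives sharing prefix 'x': factor to Term → x Term2 with Term2 → z | ε.

Expr ::= z | x Expr1; Term ::= z Term | y Term1 | x Term2; Expr1 ::= ε | Term; Term1 ::= z x | x | y x; Term2 ::= z | ε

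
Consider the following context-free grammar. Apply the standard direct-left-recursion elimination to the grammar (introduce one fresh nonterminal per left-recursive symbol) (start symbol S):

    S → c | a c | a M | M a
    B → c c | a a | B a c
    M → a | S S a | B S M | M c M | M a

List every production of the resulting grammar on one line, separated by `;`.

Directly left-recursive nonterminals: B, M.
For B: α = {a c}, β = {c c, a a}. Rewrite as B → β B' and B' → α B' | ε.
For M: α = {c M, a}, β = {a, S S a, B S M}. Rewrite as M → β M' and M' → α M' | ε.

S → c | a c | a M | M a; B → c c B' | a a B'; M → a M' | S S a M' | B S M M'; B' → a c B' | ε; M' → c M M' | a M' | ε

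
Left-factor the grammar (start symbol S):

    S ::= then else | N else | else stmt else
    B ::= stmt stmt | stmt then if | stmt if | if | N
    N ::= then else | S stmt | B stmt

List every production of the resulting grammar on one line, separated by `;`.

S ::= then else | N else | else stmt else; B ::= if | N | stmt B'; N ::= then else | S stmt | B stmt; B' ::= stmt | then if | if

B has alternatives sharing prefix 'stmt': factor to B → stmt B' with B' → stmt | then if | if.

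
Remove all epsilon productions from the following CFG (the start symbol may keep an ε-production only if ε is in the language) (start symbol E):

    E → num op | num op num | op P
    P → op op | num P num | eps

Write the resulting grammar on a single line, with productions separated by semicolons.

E → num op | num op num | op P | op; P → op op | num P num | num num

Nullable nonterminals: {P}.
ε ∉ L(G), so no ε-production is kept.
Add the nullable-subset variants: E → op P gives op P | op. P → num P num gives num P num | num num.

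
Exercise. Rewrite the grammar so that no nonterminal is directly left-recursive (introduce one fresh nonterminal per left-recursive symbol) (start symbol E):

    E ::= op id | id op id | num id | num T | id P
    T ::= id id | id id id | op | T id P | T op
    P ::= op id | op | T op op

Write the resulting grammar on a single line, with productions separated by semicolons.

Left recursion appears on T.
For T: α = {id P, op}, β = {id id, id id id, op}. Rewrite as T → β T' and T' → α T' | ε.

E ::= op id | id op id | num id | num T | id P; T ::= id id T' | id id id T' | op T'; P ::= op id | op | T op op; T' ::= id P T' | op T' | ε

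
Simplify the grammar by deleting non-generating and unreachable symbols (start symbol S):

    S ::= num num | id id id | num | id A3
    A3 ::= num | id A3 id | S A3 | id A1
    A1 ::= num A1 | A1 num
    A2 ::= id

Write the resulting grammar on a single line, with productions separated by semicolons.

Generating nonterminals: {A2, A3, S}.
Reachable from S after that: {A3, S}.
Removed useless symbols: {A1, A2} and every production mentioning them.

S ::= num num | id id id | num | id A3; A3 ::= num | id A3 id | S A3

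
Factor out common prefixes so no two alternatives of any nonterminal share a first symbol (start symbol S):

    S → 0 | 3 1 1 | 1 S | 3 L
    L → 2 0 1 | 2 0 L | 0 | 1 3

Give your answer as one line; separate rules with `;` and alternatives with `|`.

S has alternatives sharing prefix '3': factor to S → 3 S' with S' → 1 1 | L.
L has alternatives sharing prefix '2 0': factor to L → 2 0 L' with L' → 1 | L.

S → 0 | 1 S | 3 S'; L → 0 | 1 3 | 2 0 L'; S' → 1 1 | L; L' → 1 | L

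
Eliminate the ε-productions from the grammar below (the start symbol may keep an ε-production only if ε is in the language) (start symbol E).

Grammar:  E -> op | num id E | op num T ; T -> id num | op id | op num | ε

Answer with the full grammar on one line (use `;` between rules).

E -> op | num id E | op num T | op num; T -> id num | op id | op num

The nullable symbols are {T}.
ε ∉ L(G), so no ε-production is kept.
For each production, add variants omitting each subset of nullable occurrences: E → op num T gives op num T | op num.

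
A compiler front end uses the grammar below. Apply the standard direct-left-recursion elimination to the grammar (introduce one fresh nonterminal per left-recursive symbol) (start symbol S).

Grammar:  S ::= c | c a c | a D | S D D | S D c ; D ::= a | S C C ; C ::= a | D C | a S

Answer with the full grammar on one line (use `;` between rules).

S ::= c S' | c a c S' | a D S'; D ::= a | S C C; C ::= a | D C | a S; S' ::= D D S' | D c S' | eps

S is directly left-recursive.
For S: α = {D D, D c}, β = {c, c a c, a D}. Rewrite as S → β S' and S' → α S' | ε.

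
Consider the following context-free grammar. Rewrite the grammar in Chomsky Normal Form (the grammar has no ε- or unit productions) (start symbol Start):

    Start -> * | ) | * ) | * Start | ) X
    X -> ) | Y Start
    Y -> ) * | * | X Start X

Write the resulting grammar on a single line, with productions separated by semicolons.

Introduce a nonterminal for each terminal appearing in a rule of length ≥ 2: X1 → *, X2 → ).
Binarize each right-hand side of length ≥ 3 by chaining fresh nonterminals (Y1, Y2, …): affected rules were Y → X Start X.

Start -> * | ) | X1 X2 | X1 Start | X2 X; X -> ) | Y Start; Y -> X2 X1 | * | X Y1; X1 -> *; X2 -> ); Y1 -> Start X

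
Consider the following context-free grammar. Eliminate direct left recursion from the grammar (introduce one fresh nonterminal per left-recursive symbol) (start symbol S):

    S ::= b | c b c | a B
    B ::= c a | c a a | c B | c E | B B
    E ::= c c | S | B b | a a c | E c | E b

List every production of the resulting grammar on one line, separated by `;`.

S ::= b | c b c | a B; B ::= c a B' | c a a B' | c B B' | c E B'; E ::= c c E' | S E' | B b E' | a a c E'; B' ::= B B' | eps; E' ::= c E' | b E' | eps

Directly left-recursive nonterminals: B, E.
For B: α = {B}, β = {c a, c a a, c B, c E}. Rewrite as B → β B' and B' → α B' | ε.
For E: α = {c, b}, β = {c c, S, B b, a a c}. Rewrite as E → β E' and E' → α E' | ε.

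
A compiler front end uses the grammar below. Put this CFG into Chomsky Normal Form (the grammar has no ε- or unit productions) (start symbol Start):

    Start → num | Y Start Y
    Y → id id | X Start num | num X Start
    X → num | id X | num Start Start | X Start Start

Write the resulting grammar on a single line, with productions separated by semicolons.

Start → num | Y Y1; Y → X1 X1 | X Y2 | X2 Y3; X → num | X1 X | X2 Y4 | X Y5; X1 → id; X2 → num; Y1 → Start Y; Y2 → Start X2; Y3 → X Start; Y4 → Start Start; Y5 → Start Start

Introduce a nonterminal for each terminal appearing in a rule of length ≥ 2: X1 → id, X2 → num.
Binarize each right-hand side of length ≥ 3 by chaining fresh nonterminals (Y1, Y2, …): affected rules were Start → Y Start Y; Y → X Start X2; Y → X2 X Start; X → X2 Start Start.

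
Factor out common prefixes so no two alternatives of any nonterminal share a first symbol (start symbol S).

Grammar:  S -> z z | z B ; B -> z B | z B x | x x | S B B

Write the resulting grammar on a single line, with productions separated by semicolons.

S has alternatives sharing prefix 'z': factor to S → z S' with S' → z | B.
B has alternatives sharing prefix 'z B': factor to B → z B B' with B' → ε | x.

S -> z S'; B -> x x | S B B | z B B'; S' -> z | B; B' -> ε | x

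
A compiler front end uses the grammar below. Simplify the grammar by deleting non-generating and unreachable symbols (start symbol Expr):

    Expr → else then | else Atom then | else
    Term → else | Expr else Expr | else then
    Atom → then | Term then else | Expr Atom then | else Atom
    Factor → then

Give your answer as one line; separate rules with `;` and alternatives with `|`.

Generating nonterminals: {Atom, Expr, Factor, Term}.
Reachable from Expr after that: {Atom, Expr, Term}.
Removed useless symbols: {Factor} and every production mentioning them.

Expr → else then | else Atom then | else; Term → else | Expr else Expr | else then; Atom → then | Term then else | Expr Atom then | else Atom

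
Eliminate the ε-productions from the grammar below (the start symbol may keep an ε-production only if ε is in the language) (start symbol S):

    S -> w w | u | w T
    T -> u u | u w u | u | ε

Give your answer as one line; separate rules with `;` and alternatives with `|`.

S -> w w | u | w T | w; T -> u u | u w u | u

Nullable set = {T}.
ε ∉ L(G), so no ε-production is kept.
Expand every rule over subsets of its nullable positions: S → w T gives w T | w.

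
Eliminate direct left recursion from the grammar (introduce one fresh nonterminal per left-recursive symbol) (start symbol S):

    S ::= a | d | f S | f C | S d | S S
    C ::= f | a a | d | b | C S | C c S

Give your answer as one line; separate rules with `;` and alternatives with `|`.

S ::= a S' | d S' | f S S' | f C S'; C ::= f C' | a a C' | d C' | b C'; S' ::= d S' | S S' | ε; C' ::= S C' | c S C' | ε

Left recursion appears on S, C.
For S: α = {d, S}, β = {a, d, f S, f C}. Rewrite as S → β S' and S' → α S' | ε.
For C: α = {S, c S}, β = {f, a a, d, b}. Rewrite as C → β C' and C' → α C' | ε.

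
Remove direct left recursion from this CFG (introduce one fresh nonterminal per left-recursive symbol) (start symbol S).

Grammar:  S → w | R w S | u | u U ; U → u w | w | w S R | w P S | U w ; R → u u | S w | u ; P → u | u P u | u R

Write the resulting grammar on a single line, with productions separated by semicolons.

S → w | R w S | u | u U; U → u w U' | w U' | w S R U' | w P S U'; R → u u | S w | u; P → u | u P u | u R; U' → w U' | ε

U is directly left-recursive.
For U: α = {w}, β = {u w, w, w S R, w P S}. Rewrite as U → β U' and U' → α U' | ε.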